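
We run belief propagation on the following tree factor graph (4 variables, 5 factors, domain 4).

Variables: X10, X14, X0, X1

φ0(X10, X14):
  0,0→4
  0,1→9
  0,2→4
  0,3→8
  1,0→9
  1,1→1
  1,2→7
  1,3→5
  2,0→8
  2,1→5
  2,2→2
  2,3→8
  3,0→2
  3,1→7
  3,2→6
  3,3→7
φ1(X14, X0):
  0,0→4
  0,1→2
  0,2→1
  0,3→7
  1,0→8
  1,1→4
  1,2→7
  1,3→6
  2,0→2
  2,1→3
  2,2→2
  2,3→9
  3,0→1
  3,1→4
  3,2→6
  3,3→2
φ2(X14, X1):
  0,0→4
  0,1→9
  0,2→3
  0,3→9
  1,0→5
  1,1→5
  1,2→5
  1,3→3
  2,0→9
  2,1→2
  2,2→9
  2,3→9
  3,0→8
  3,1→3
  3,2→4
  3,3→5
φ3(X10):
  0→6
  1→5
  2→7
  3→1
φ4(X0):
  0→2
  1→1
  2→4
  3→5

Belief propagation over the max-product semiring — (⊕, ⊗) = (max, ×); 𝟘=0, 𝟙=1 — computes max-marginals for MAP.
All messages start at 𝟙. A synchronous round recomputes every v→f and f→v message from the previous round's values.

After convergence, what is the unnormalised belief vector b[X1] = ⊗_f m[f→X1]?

b[X1] = [14175, 17640, 14175, 17640]

init: all messages = 𝟙 over 4 values
r1 m[φ0→X10] = [9, 9, 8, 7]
r1 m[φ0→X14] = [9, 9, 7, 8]
r1 m[φ1→X14] = [7, 8, 9, 6]
r1 m[φ1→X0] = [8, 4, 7, 9]
r1 m[φ2→X14] = [9, 5, 9, 8]
r1 m[φ2→X1] = [9, 9, 9, 9]
r1 m[φ3→X10] = [6, 5, 7, 1]
r1 m[φ4→X0] = [2, 1, 4, 5]
r1 m[X10→φ0] = [1, 1, 1, 1]
r1 m[X10→φ3] = [1, 1, 1, 1]
r1 m[X14→φ0] = [1, 1, 1, 1]
r1 m[X14→φ1] = [1, 1, 1, 1]
r1 m[X14→φ2] = [1, 1, 1, 1]
r1 m[X0→φ1] = [1, 1, 1, 1]
r1 m[X0→φ4] = [1, 1, 1, 1]
r1 m[X1→φ2] = [1, 1, 1, 1]
r2 m[φ0→X10] = [9, 9, 8, 7]
r2 m[φ0→X14] = [9, 9, 7, 8]
r2 m[φ1→X14] = [7, 8, 9, 6]
r2 m[φ1→X0] = [8, 4, 7, 9]
r2 m[φ2→X14] = [9, 5, 9, 8]
r2 m[φ2→X1] = [9, 9, 9, 9]
r2 m[φ3→X10] = [6, 5, 7, 1]
r2 m[φ4→X0] = [2, 1, 4, 5]
r2 m[X10→φ0] = [6, 5, 7, 1]
r2 m[X10→φ3] = [9, 9, 8, 7]
r2 m[X14→φ0] = [63, 40, 81, 48]
r2 m[X14→φ1] = [81, 45, 63, 64]
r2 m[X14→φ2] = [63, 72, 63, 48]
r2 m[X0→φ1] = [2, 1, 4, 5]
r2 m[X0→φ4] = [8, 4, 7, 9]
r2 m[X1→φ2] = [1, 1, 1, 1]
r3 m[φ0→X10] = [384, 567, 504, 486]
r3 m[φ0→X14] = [56, 54, 35, 56]
r3 m[φ1→X14] = [35, 30, 45, 24]
r3 m[φ1→X0] = [360, 256, 384, 567]
r3 m[φ2→X14] = [9, 5, 9, 8]
r3 m[φ2→X1] = [567, 567, 567, 567]
r3 m[φ3→X10] = [6, 5, 7, 1]
r3 m[φ4→X0] = [2, 1, 4, 5]
r3 m[X10→φ0] = [6, 5, 7, 1]
r3 m[X10→φ3] = [9, 9, 8, 7]
r3 m[X14→φ0] = [63, 40, 81, 48]
r3 m[X14→φ1] = [81, 45, 63, 64]
r3 m[X14→φ2] = [63, 72, 63, 48]
r3 m[X0→φ1] = [2, 1, 4, 5]
r3 m[X0→φ4] = [8, 4, 7, 9]
r3 m[X1→φ2] = [1, 1, 1, 1]
r4 m[φ0→X10] = [384, 567, 504, 486]
r4 m[φ0→X14] = [56, 54, 35, 56]
r4 m[φ1→X14] = [35, 30, 45, 24]
r4 m[φ1→X0] = [360, 256, 384, 567]
r4 m[φ2→X14] = [9, 5, 9, 8]
r4 m[φ2→X1] = [567, 567, 567, 567]
r4 m[φ3→X10] = [6, 5, 7, 1]
r4 m[φ4→X0] = [2, 1, 4, 5]
r4 m[X10→φ0] = [6, 5, 7, 1]
r4 m[X10→φ3] = [384, 567, 504, 486]
r4 m[X14→φ0] = [315, 150, 405, 192]
r4 m[X14→φ1] = [504, 270, 315, 448]
r4 m[X14→φ2] = [1960, 1620, 1575, 1344]
r4 m[X0→φ1] = [2, 1, 4, 5]
r4 m[X0→φ4] = [360, 256, 384, 567]
r4 m[X1→φ2] = [1, 1, 1, 1]
r5 m[φ0→X10] = [1620, 2835, 2520, 2430]
r5 m[φ0→X14] = [56, 54, 35, 56]
r5 m[φ1→X14] = [35, 30, 45, 24]
r5 m[φ1→X0] = [2160, 1792, 2688, 3528]
r5 m[φ2→X14] = [9, 5, 9, 8]
r5 m[φ2→X1] = [14175, 17640, 14175, 17640]
r5 m[φ3→X10] = [6, 5, 7, 1]
r5 m[φ4→X0] = [2, 1, 4, 5]
r5 m[X10→φ0] = [6, 5, 7, 1]
r5 m[X10→φ3] = [384, 567, 504, 486]
r5 m[X14→φ0] = [315, 150, 405, 192]
r5 m[X14→φ1] = [504, 270, 315, 448]
r5 m[X14→φ2] = [1960, 1620, 1575, 1344]
r5 m[X0→φ1] = [2, 1, 4, 5]
r5 m[X0→φ4] = [360, 256, 384, 567]
r5 m[X1→φ2] = [1, 1, 1, 1]
r6 m[φ0→X10] = [1620, 2835, 2520, 2430]
r6 m[φ0→X14] = [56, 54, 35, 56]
r6 m[φ1→X14] = [35, 30, 45, 24]
r6 m[φ1→X0] = [2160, 1792, 2688, 3528]
r6 m[φ2→X14] = [9, 5, 9, 8]
r6 m[φ2→X1] = [14175, 17640, 14175, 17640]
r6 m[φ3→X10] = [6, 5, 7, 1]
r6 m[φ4→X0] = [2, 1, 4, 5]
r6 m[X10→φ0] = [6, 5, 7, 1]
r6 m[X10→φ3] = [1620, 2835, 2520, 2430]
r6 m[X14→φ0] = [315, 150, 405, 192]
r6 m[X14→φ1] = [504, 270, 315, 448]
r6 m[X14→φ2] = [1960, 1620, 1575, 1344]
r6 m[X0→φ1] = [2, 1, 4, 5]
r6 m[X0→φ4] = [2160, 1792, 2688, 3528]
r6 m[X1→φ2] = [1, 1, 1, 1]
r7 m[φ0→X10] = [1620, 2835, 2520, 2430]
r7 m[φ0→X14] = [56, 54, 35, 56]
r7 m[φ1→X14] = [35, 30, 45, 24]
r7 m[φ1→X0] = [2160, 1792, 2688, 3528]
r7 m[φ2→X14] = [9, 5, 9, 8]
r7 m[φ2→X1] = [14175, 17640, 14175, 17640]
r7 m[φ3→X10] = [6, 5, 7, 1]
r7 m[φ4→X0] = [2, 1, 4, 5]
r7 m[X10→φ0] = [6, 5, 7, 1]
r7 m[X10→φ3] = [1620, 2835, 2520, 2430]
r7 m[X14→φ0] = [315, 150, 405, 192]
r7 m[X14→φ1] = [504, 270, 315, 448]
r7 m[X14→φ2] = [1960, 1620, 1575, 1344]
r7 m[X0→φ1] = [2, 1, 4, 5]
r7 m[X0→φ4] = [2160, 1792, 2688, 3528]
r7 m[X1→φ2] = [1, 1, 1, 1]
fixed point reached at round 7
b[X1] = ⊗ incoming = [14175, 17640, 14175, 17640]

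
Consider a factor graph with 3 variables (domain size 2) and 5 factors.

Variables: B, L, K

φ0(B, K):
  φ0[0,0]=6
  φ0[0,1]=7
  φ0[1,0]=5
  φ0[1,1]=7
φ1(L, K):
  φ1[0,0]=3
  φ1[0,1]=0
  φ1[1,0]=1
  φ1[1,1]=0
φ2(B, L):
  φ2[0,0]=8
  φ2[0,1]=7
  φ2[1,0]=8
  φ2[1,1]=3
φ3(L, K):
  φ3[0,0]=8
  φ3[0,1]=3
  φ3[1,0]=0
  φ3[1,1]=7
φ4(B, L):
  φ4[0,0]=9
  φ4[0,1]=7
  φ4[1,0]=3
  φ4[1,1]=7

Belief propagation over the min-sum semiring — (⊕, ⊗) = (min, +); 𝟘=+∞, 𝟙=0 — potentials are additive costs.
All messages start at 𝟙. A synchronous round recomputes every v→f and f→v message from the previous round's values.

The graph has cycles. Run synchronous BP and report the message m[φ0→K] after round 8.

init: all messages = 𝟙 over 2 values
r1 m[φ0→B] = [6, 5]
r1 m[φ0→K] = [5, 7]
r1 m[φ1→L] = [0, 0]
r1 m[φ1→K] = [1, 0]
r1 m[φ2→B] = [7, 3]
r1 m[φ2→L] = [8, 3]
r1 m[φ3→L] = [3, 0]
r1 m[φ3→K] = [0, 3]
r1 m[φ4→B] = [7, 3]
r1 m[φ4→L] = [3, 7]
r1 m[B→φ0] = [0, 0]
r1 m[B→φ2] = [0, 0]
r1 m[B→φ4] = [0, 0]
r1 m[L→φ1] = [0, 0]
r1 m[L→φ2] = [0, 0]
r1 m[L→φ3] = [0, 0]
r1 m[L→φ4] = [0, 0]
r1 m[K→φ0] = [0, 0]
r1 m[K→φ1] = [0, 0]
r1 m[K→φ3] = [0, 0]
r2 m[φ0→B] = [6, 5]
r2 m[φ0→K] = [5, 7]
r2 m[φ1→L] = [0, 0]
r2 m[φ1→K] = [1, 0]
r2 m[φ2→B] = [7, 3]
r2 m[φ2→L] = [8, 3]
r2 m[φ3→L] = [3, 0]
r2 m[φ3→K] = [0, 3]
r2 m[φ4→B] = [7, 3]
r2 m[φ4→L] = [3, 7]
r2 m[B→φ0] = [14, 6]
r2 m[B→φ2] = [13, 8]
r2 m[B→φ4] = [13, 8]
r2 m[L→φ1] = [14, 10]
r2 m[L→φ2] = [6, 7]
r2 m[L→φ3] = [11, 10]
r2 m[L→φ4] = [11, 3]
r2 m[K→φ0] = [1, 3]
r2 m[K→φ1] = [5, 10]
r2 m[K→φ3] = [6, 7]
r3 m[φ0→B] = [7, 6]
r3 m[φ0→K] = [11, 13]
r3 m[φ1→L] = [8, 6]
r3 m[φ1→K] = [11, 10]
r3 m[φ2→B] = [14, 10]
r3 m[φ2→L] = [16, 11]
r3 m[φ3→L] = [10, 6]
r3 m[φ3→K] = [10, 14]
r3 m[φ4→B] = [10, 10]
r3 m[φ4→L] = [11, 15]
r3 m[B→φ0] = [14, 6]
r3 m[B→φ2] = [13, 8]
r3 m[B→φ4] = [13, 8]
r3 m[L→φ1] = [14, 10]
r3 m[L→φ2] = [6, 7]
r3 m[L→φ3] = [11, 10]
r3 m[L→φ4] = [11, 3]
r3 m[K→φ0] = [1, 3]
r3 m[K→φ1] = [5, 10]
r3 m[K→φ3] = [6, 7]
r4 m[φ0→B] = [7, 6]
r4 m[φ0→K] = [11, 13]
r4 m[φ1→L] = [8, 6]
r4 m[φ1→K] = [11, 10]
r4 m[φ2→B] = [14, 10]
r4 m[φ2→L] = [16, 11]
r4 m[φ3→L] = [10, 6]
r4 m[φ3→K] = [10, 14]
r4 m[φ4→B] = [10, 10]
r4 m[φ4→L] = [11, 15]
r4 m[B→φ0] = [24, 20]
r4 m[B→φ2] = [17, 16]
r4 m[B→φ4] = [21, 16]
r4 m[L→φ1] = [37, 32]
r4 m[L→φ2] = [29, 27]
r4 m[L→φ3] = [35, 32]
r4 m[L→φ4] = [34, 23]
r4 m[K→φ0] = [21, 24]
r4 m[K→φ1] = [21, 27]
r4 m[K→φ3] = [22, 23]
r5 m[φ0→B] = [27, 26]
r5 m[φ0→K] = [25, 27]
r5 m[φ1→L] = [24, 22]
r5 m[φ1→K] = [33, 32]
r5 m[φ2→B] = [34, 30]
r5 m[φ2→L] = [24, 19]
r5 m[φ3→L] = [26, 22]
r5 m[φ3→K] = [32, 38]
r5 m[φ4→B] = [30, 30]
r5 m[φ4→L] = [19, 23]
r5 m[B→φ0] = [24, 20]
r5 m[B→φ2] = [17, 16]
r5 m[B→φ4] = [21, 16]
r5 m[L→φ1] = [37, 32]
r5 m[L→φ2] = [29, 27]
r5 m[L→φ3] = [35, 32]
r5 m[L→φ4] = [34, 23]
r5 m[K→φ0] = [21, 24]
r5 m[K→φ1] = [21, 27]
r5 m[K→φ3] = [22, 23]
r6 m[φ0→B] = [27, 26]
r6 m[φ0→K] = [25, 27]
r6 m[φ1→L] = [24, 22]
r6 m[φ1→K] = [33, 32]
r6 m[φ2→B] = [34, 30]
r6 m[φ2→L] = [24, 19]
r6 m[φ3→L] = [26, 22]
r6 m[φ3→K] = [32, 38]
r6 m[φ4→B] = [30, 30]
r6 m[φ4→L] = [19, 23]
r6 m[B→φ0] = [64, 60]
r6 m[B→φ2] = [57, 56]
r6 m[B→φ4] = [61, 56]
r6 m[L→φ1] = [69, 64]
r6 m[L→φ2] = [69, 67]
r6 m[L→φ3] = [67, 64]
r6 m[L→φ4] = [74, 63]
r6 m[K→φ0] = [65, 70]
r6 m[K→φ1] = [57, 65]
r6 m[K→φ3] = [58, 59]
r7 m[φ0→B] = [71, 70]
r7 m[φ0→K] = [65, 67]
r7 m[φ1→L] = [60, 58]
r7 m[φ1→K] = [65, 64]
r7 m[φ2→B] = [74, 70]
r7 m[φ2→L] = [64, 59]
r7 m[φ3→L] = [62, 58]
r7 m[φ3→K] = [64, 70]
r7 m[φ4→B] = [70, 70]
r7 m[φ4→L] = [59, 63]
r7 m[B→φ0] = [64, 60]
r7 m[B→φ2] = [57, 56]
r7 m[B→φ4] = [61, 56]
r7 m[L→φ1] = [69, 64]
r7 m[L→φ2] = [69, 67]
r7 m[L→φ3] = [67, 64]
r7 m[L→φ4] = [74, 63]
r7 m[K→φ0] = [65, 70]
r7 m[K→φ1] = [57, 65]
r7 m[K→φ3] = [58, 59]
r8 m[φ0→B] = [71, 70]
r8 m[φ0→K] = [65, 67]
r8 m[φ1→L] = [60, 58]
r8 m[φ1→K] = [65, 64]
r8 m[φ2→B] = [74, 70]
r8 m[φ2→L] = [64, 59]
r8 m[φ3→L] = [62, 58]
r8 m[φ3→K] = [64, 70]
r8 m[φ4→B] = [70, 70]
r8 m[φ4→L] = [59, 63]
r8 m[B→φ0] = [144, 140]
r8 m[B→φ2] = [141, 140]
r8 m[B→φ4] = [145, 140]
r8 m[L→φ1] = [185, 180]
r8 m[L→φ2] = [181, 179]
r8 m[L→φ3] = [183, 180]
r8 m[L→φ4] = [186, 175]
r8 m[K→φ0] = [129, 134]
r8 m[K→φ1] = [129, 137]
r8 m[K→φ3] = [130, 131]

message @ round 8 = [65, 67]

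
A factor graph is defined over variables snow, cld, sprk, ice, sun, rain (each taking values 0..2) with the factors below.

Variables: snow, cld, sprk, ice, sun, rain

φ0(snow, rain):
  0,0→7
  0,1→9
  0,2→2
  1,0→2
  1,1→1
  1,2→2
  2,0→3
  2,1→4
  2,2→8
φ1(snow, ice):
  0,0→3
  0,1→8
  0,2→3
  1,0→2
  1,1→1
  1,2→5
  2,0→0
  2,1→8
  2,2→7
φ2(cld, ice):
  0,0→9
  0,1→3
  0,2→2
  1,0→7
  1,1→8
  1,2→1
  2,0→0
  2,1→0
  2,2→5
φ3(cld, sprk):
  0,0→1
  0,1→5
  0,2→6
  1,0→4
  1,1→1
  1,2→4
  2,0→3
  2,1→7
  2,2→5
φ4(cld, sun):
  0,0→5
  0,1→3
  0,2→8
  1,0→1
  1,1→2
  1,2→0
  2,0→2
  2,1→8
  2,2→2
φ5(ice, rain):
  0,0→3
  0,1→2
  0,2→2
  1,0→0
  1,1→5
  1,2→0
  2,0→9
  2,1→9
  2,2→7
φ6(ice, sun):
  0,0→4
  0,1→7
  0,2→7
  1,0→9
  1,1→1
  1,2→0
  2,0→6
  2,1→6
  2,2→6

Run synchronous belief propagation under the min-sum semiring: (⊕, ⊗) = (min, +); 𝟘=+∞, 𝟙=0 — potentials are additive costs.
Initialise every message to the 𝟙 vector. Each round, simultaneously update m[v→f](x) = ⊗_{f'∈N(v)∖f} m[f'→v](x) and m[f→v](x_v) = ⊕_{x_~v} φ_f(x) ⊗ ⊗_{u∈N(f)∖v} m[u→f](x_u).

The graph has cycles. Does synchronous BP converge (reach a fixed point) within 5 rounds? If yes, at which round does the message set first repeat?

init: all messages = 𝟙 over 3 values
r1 m[φ0→snow] = [2, 1, 3]
r1 m[φ0→rain] = [2, 1, 2]
r1 m[φ1→snow] = [3, 1, 0]
r1 m[φ1→ice] = [0, 1, 3]
r1 m[φ2→cld] = [2, 1, 0]
r1 m[φ2→ice] = [0, 0, 1]
r1 m[φ3→cld] = [1, 1, 3]
r1 m[φ3→sprk] = [1, 1, 4]
r1 m[φ4→cld] = [3, 0, 2]
r1 m[φ4→sun] = [1, 2, 0]
r1 m[φ5→ice] = [2, 0, 7]
r1 m[φ5→rain] = [0, 2, 0]
r1 m[φ6→ice] = [4, 0, 6]
r1 m[φ6→sun] = [4, 1, 0]
r1 m[snow→φ0] = [0, 0, 0]
r1 m[snow→φ1] = [0, 0, 0]
r1 m[cld→φ2] = [0, 0, 0]
r1 m[cld→φ3] = [0, 0, 0]
r1 m[cld→φ4] = [0, 0, 0]
r1 m[sprk→φ3] = [0, 0, 0]
r1 m[ice→φ1] = [0, 0, 0]
r1 m[ice→φ2] = [0, 0, 0]
r1 m[ice→φ5] = [0, 0, 0]
r1 m[ice→φ6] = [0, 0, 0]
r1 m[sun→φ4] = [0, 0, 0]
r1 m[sun→φ6] = [0, 0, 0]
r1 m[rain→φ0] = [0, 0, 0]
r1 m[rain→φ5] = [0, 0, 0]
r2 m[φ0→snow] = [2, 1, 3]
r2 m[φ0→rain] = [2, 1, 2]
r2 m[φ1→snow] = [3, 1, 0]
r2 m[φ1→ice] = [0, 1, 3]
r2 m[φ2→cld] = [2, 1, 0]
r2 m[φ2→ice] = [0, 0, 1]
r2 m[φ3→cld] = [1, 1, 3]
r2 m[φ3→sprk] = [1, 1, 4]
r2 m[φ4→cld] = [3, 0, 2]
r2 m[φ4→sun] = [1, 2, 0]
r2 m[φ5→ice] = [2, 0, 7]
r2 m[φ5→rain] = [0, 2, 0]
r2 m[φ6→ice] = [4, 0, 6]
r2 m[φ6→sun] = [4, 1, 0]
r2 m[snow→φ0] = [3, 1, 0]
r2 m[snow→φ1] = [2, 1, 3]
r2 m[cld→φ2] = [4, 1, 5]
r2 m[cld→φ3] = [5, 1, 2]
r2 m[cld→φ4] = [3, 2, 3]
r2 m[sprk→φ3] = [0, 0, 0]
r2 m[ice→φ1] = [6, 0, 14]
r2 m[ice→φ2] = [6, 1, 16]
r2 m[ice→φ5] = [4, 1, 10]
r2 m[ice→φ6] = [2, 1, 11]
r2 m[sun→φ4] = [4, 1, 0]
r2 m[sun→φ6] = [1, 2, 0]
r2 m[rain→φ0] = [0, 2, 0]
r2 m[rain→φ5] = [2, 1, 2]
r3 m[φ0→snow] = [2, 2, 3]
r3 m[φ0→rain] = [3, 2, 3]
r3 m[φ1→snow] = [8, 1, 6]
r3 m[φ1→ice] = [3, 2, 5]
r3 m[φ2→cld] = [4, 9, 1]
r3 m[φ2→ice] = [5, 5, 2]
r3 m[φ3→cld] = [1, 1, 3]
r3 m[φ3→sprk] = [5, 2, 5]
r3 m[φ4→cld] = [4, 0, 2]
r3 m[φ4→sun] = [3, 4, 2]
r3 m[φ5→ice] = [3, 2, 9]
r3 m[φ5→rain] = [1, 6, 1]
r3 m[φ6→ice] = [5, 0, 6]
r3 m[φ6→sun] = [6, 2, 1]
r3 m[snow→φ0] = [3, 1, 0]
r3 m[snow→φ1] = [2, 1, 3]
r3 m[cld→φ2] = [4, 1, 5]
r3 m[cld→φ3] = [5, 1, 2]
r3 m[cld→φ4] = [3, 2, 3]
r3 m[sprk→φ3] = [0, 0, 0]
r3 m[ice→φ1] = [6, 0, 14]
r3 m[ice→φ2] = [6, 1, 16]
r3 m[ice→φ5] = [4, 1, 10]
r3 m[ice→φ6] = [2, 1, 11]
r3 m[sun→φ4] = [4, 1, 0]
r3 m[sun→φ6] = [1, 2, 0]
r3 m[rain→φ0] = [0, 2, 0]
r3 m[rain→φ5] = [2, 1, 2]
r4 m[φ0→snow] = [2, 2, 3]
r4 m[φ0→rain] = [3, 2, 3]
r4 m[φ1→snow] = [8, 1, 6]
r4 m[φ1→ice] = [3, 2, 5]
r4 m[φ2→cld] = [4, 9, 1]
r4 m[φ2→ice] = [5, 5, 2]
r4 m[φ3→cld] = [1, 1, 3]
r4 m[φ3→sprk] = [5, 2, 5]
r4 m[φ4→cld] = [4, 0, 2]
r4 m[φ4→sun] = [3, 4, 2]
r4 m[φ5→ice] = [3, 2, 9]
r4 m[φ5→rain] = [1, 6, 1]
r4 m[φ6→ice] = [5, 0, 6]
r4 m[φ6→sun] = [6, 2, 1]
r4 m[snow→φ0] = [8, 1, 6]
r4 m[snow→φ1] = [2, 2, 3]
r4 m[cld→φ2] = [5, 1, 5]
r4 m[cld→φ3] = [8, 9, 3]
r4 m[cld→φ4] = [5, 10, 4]
r4 m[sprk→φ3] = [0, 0, 0]
r4 m[ice→φ1] = [13, 7, 17]
r4 m[ice→φ2] = [11, 4, 20]
r4 m[ice→φ5] = [13, 7, 13]
r4 m[ice→φ6] = [11, 9, 16]
r4 m[sun→φ4] = [6, 2, 1]
r4 m[sun→φ6] = [3, 4, 2]
r4 m[rain→φ0] = [1, 6, 1]
r4 m[rain→φ5] = [3, 2, 3]
r5 m[φ0→snow] = [3, 3, 4]
r5 m[φ0→rain] = [3, 2, 3]
r5 m[φ1→snow] = [15, 8, 13]
r5 m[φ1→ice] = [3, 3, 5]
r5 m[φ2→cld] = [7, 12, 4]
r5 m[φ2→ice] = [5, 5, 2]
r5 m[φ3→cld] = [1, 1, 3]
r5 m[φ3→sprk] = [6, 10, 8]
r5 m[φ4→cld] = [5, 1, 3]
r5 m[φ4→sun] = [6, 8, 6]
r5 m[φ5→ice] = [4, 3, 10]
r5 m[φ5→rain] = [7, 12, 7]
r5 m[φ6→ice] = [7, 2, 8]
r5 m[φ6→sun] = [15, 10, 9]
r5 m[snow→φ0] = [8, 1, 6]
r5 m[snow→φ1] = [2, 2, 3]
r5 m[cld→φ2] = [5, 1, 5]
r5 m[cld→φ3] = [8, 9, 3]
r5 m[cld→φ4] = [5, 10, 4]
r5 m[sprk→φ3] = [0, 0, 0]
r5 m[ice→φ1] = [13, 7, 17]
r5 m[ice→φ2] = [11, 4, 20]
r5 m[ice→φ5] = [13, 7, 13]
r5 m[ice→φ6] = [11, 9, 16]
r5 m[sun→φ4] = [6, 2, 1]
r5 m[sun→φ6] = [3, 4, 2]
r5 m[rain→φ0] = [1, 6, 1]
r5 m[rain→φ5] = [3, 2, 3]
no fixed point within 5 rounds

NOT CONVERGED within 5 rounds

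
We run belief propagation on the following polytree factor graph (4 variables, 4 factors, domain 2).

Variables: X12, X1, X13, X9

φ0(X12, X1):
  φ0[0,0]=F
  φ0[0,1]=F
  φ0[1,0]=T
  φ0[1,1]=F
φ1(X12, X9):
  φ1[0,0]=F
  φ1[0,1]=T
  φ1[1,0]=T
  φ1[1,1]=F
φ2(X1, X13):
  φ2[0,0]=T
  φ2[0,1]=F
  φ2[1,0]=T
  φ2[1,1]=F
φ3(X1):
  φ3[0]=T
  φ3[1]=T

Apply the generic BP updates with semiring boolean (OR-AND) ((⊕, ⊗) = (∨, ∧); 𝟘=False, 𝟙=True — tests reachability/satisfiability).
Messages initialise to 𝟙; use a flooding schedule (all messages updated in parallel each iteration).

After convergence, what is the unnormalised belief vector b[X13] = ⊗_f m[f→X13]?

b[X13] = [T, F]

init: all messages = 𝟙 over 2 values
r1 m[φ0→X12] = [F, T]
r1 m[φ0→X1] = [T, F]
r1 m[φ1→X12] = [T, T]
r1 m[φ1→X9] = [T, T]
r1 m[φ2→X1] = [T, T]
r1 m[φ2→X13] = [T, F]
r1 m[φ3→X1] = [T, T]
r1 m[X12→φ0] = [T, T]
r1 m[X12→φ1] = [T, T]
r1 m[X1→φ0] = [T, T]
r1 m[X1→φ2] = [T, T]
r1 m[X1→φ3] = [T, T]
r1 m[X13→φ2] = [T, T]
r1 m[X9→φ1] = [T, T]
r2 m[φ0→X12] = [F, T]
r2 m[φ0→X1] = [T, F]
r2 m[φ1→X12] = [T, T]
r2 m[φ1→X9] = [T, T]
r2 m[φ2→X1] = [T, T]
r2 m[φ2→X13] = [T, F]
r2 m[φ3→X1] = [T, T]
r2 m[X12→φ0] = [T, T]
r2 m[X12→φ1] = [F, T]
r2 m[X1→φ0] = [T, T]
r2 m[X1→φ2] = [T, F]
r2 m[X1→φ3] = [T, F]
r2 m[X13→φ2] = [T, T]
r2 m[X9→φ1] = [T, T]
r3 m[φ0→X12] = [F, T]
r3 m[φ0→X1] = [T, F]
r3 m[φ1→X12] = [T, T]
r3 m[φ1→X9] = [T, F]
r3 m[φ2→X1] = [T, T]
r3 m[φ2→X13] = [T, F]
r3 m[φ3→X1] = [T, T]
r3 m[X12→φ0] = [T, T]
r3 m[X12→φ1] = [F, T]
r3 m[X1→φ0] = [T, T]
r3 m[X1→φ2] = [T, F]
r3 m[X1→φ3] = [T, F]
r3 m[X13→φ2] = [T, T]
r3 m[X9→φ1] = [T, T]
r4 m[φ0→X12] = [F, T]
r4 m[φ0→X1] = [T, F]
r4 m[φ1→X12] = [T, T]
r4 m[φ1→X9] = [T, F]
r4 m[φ2→X1] = [T, T]
r4 m[φ2→X13] = [T, F]
r4 m[φ3→X1] = [T, T]
r4 m[X12→φ0] = [T, T]
r4 m[X12→φ1] = [F, T]
r4 m[X1→φ0] = [T, T]
r4 m[X1→φ2] = [T, F]
r4 m[X1→φ3] = [T, F]
r4 m[X13→φ2] = [T, T]
r4 m[X9→φ1] = [T, T]
fixed point reached at round 4
b[X13] = ⊗ incoming = [T, F]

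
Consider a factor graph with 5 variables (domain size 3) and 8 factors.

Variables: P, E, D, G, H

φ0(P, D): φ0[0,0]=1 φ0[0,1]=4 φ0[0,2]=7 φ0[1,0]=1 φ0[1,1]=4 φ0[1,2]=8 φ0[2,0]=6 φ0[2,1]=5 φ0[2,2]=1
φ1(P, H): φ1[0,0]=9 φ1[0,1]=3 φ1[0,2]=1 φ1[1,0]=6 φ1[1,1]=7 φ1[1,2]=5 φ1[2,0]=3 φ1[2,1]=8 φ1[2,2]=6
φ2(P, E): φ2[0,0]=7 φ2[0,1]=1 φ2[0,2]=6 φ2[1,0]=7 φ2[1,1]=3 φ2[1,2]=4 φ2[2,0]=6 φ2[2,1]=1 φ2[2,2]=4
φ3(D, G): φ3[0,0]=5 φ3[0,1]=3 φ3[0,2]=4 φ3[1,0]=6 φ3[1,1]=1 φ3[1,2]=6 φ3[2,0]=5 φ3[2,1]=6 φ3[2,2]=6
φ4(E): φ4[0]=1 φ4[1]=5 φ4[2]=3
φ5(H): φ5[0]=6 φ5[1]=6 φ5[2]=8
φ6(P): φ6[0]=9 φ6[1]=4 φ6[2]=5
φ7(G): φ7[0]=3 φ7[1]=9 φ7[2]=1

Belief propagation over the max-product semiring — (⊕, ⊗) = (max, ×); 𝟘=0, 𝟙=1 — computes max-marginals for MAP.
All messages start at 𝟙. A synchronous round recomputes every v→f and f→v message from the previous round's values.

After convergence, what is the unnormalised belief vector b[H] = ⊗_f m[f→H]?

init: all messages = 𝟙 over 3 values
r1 m[φ0→P] = [7, 8, 6]
r1 m[φ0→D] = [6, 5, 8]
r1 m[φ1→P] = [9, 7, 8]
r1 m[φ1→H] = [9, 8, 6]
r1 m[φ2→P] = [7, 7, 6]
r1 m[φ2→E] = [7, 3, 6]
r1 m[φ3→D] = [5, 6, 6]
r1 m[φ3→G] = [6, 6, 6]
r1 m[φ4→E] = [1, 5, 3]
r1 m[φ5→H] = [6, 6, 8]
r1 m[φ6→P] = [9, 4, 5]
r1 m[φ7→G] = [3, 9, 1]
r1 m[P→φ0] = [1, 1, 1]
r1 m[P→φ1] = [1, 1, 1]
r1 m[P→φ2] = [1, 1, 1]
r1 m[P→φ6] = [1, 1, 1]
r1 m[E→φ2] = [1, 1, 1]
r1 m[E→φ4] = [1, 1, 1]
r1 m[D→φ0] = [1, 1, 1]
r1 m[D→φ3] = [1, 1, 1]
r1 m[G→φ3] = [1, 1, 1]
r1 m[G→φ7] = [1, 1, 1]
r1 m[H→φ1] = [1, 1, 1]
r1 m[H→φ5] = [1, 1, 1]
r2 m[φ0→P] = [7, 8, 6]
r2 m[φ0→D] = [6, 5, 8]
r2 m[φ1→P] = [9, 7, 8]
r2 m[φ1→H] = [9, 8, 6]
r2 m[φ2→P] = [7, 7, 6]
r2 m[φ2→E] = [7, 3, 6]
r2 m[φ3→D] = [5, 6, 6]
r2 m[φ3→G] = [6, 6, 6]
r2 m[φ4→E] = [1, 5, 3]
r2 m[φ5→H] = [6, 6, 8]
r2 m[φ6→P] = [9, 4, 5]
r2 m[φ7→G] = [3, 9, 1]
r2 m[P→φ0] = [567, 196, 240]
r2 m[P→φ1] = [441, 224, 180]
r2 m[P→φ2] = [567, 224, 240]
r2 m[P→φ6] = [441, 392, 288]
r2 m[E→φ2] = [1, 5, 3]
r2 m[E→φ4] = [7, 3, 6]
r2 m[D→φ0] = [5, 6, 6]
r2 m[D→φ3] = [6, 5, 8]
r2 m[G→φ3] = [3, 9, 1]
r2 m[G→φ7] = [6, 6, 6]
r2 m[H→φ1] = [6, 6, 8]
r2 m[H→φ5] = [9, 8, 6]
r3 m[φ0→P] = [42, 48, 30]
r3 m[φ0→D] = [1440, 2268, 3969]
r3 m[φ1→P] = [54, 42, 48]
r3 m[φ1→H] = [3969, 1568, 1120]
r3 m[φ2→P] = [18, 15, 12]
r3 m[φ2→E] = [3969, 672, 3402]
r3 m[φ3→D] = [27, 18, 54]
r3 m[φ3→G] = [40, 48, 48]
r3 m[φ4→E] = [1, 5, 3]
r3 m[φ5→H] = [6, 6, 8]
r3 m[φ6→P] = [9, 4, 5]
r3 m[φ7→G] = [3, 9, 1]
r3 m[P→φ0] = [567, 196, 240]
r3 m[P→φ1] = [441, 224, 180]
r3 m[P→φ2] = [567, 224, 240]
r3 m[P→φ6] = [441, 392, 288]
r3 m[E→φ2] = [1, 5, 3]
r3 m[E→φ4] = [7, 3, 6]
r3 m[D→φ0] = [5, 6, 6]
r3 m[D→φ3] = [6, 5, 8]
r3 m[G→φ3] = [3, 9, 1]
r3 m[G→φ7] = [6, 6, 6]
r3 m[H→φ1] = [6, 6, 8]
r3 m[H→φ5] = [9, 8, 6]
r4 m[φ0→P] = [42, 48, 30]
r4 m[φ0→D] = [1440, 2268, 3969]
r4 m[φ1→P] = [54, 42, 48]
r4 m[φ1→H] = [3969, 1568, 1120]
r4 m[φ2→P] = [18, 15, 12]
r4 m[φ2→E] = [3969, 672, 3402]
r4 m[φ3→D] = [27, 18, 54]
r4 m[φ3→G] = [40, 48, 48]
r4 m[φ4→E] = [1, 5, 3]
r4 m[φ5→H] = [6, 6, 8]
r4 m[φ6→P] = [9, 4, 5]
r4 m[φ7→G] = [3, 9, 1]
r4 m[P→φ0] = [8748, 2520, 2880]
r4 m[P→φ1] = [6804, 2880, 1800]
r4 m[P→φ2] = [20412, 8064, 7200]
r4 m[P→φ6] = [40824, 30240, 17280]
r4 m[E→φ2] = [1, 5, 3]
r4 m[E→φ4] = [3969, 672, 3402]
r4 m[D→φ0] = [27, 18, 54]
r4 m[D→φ3] = [1440, 2268, 3969]
r4 m[G→φ3] = [3, 9, 1]
r4 m[G→φ7] = [40, 48, 48]
r4 m[H→φ1] = [6, 6, 8]
r4 m[H→φ5] = [3969, 1568, 1120]
r5 m[φ0→P] = [378, 432, 162]
r5 m[φ0→D] = [17280, 34992, 61236]
r5 m[φ1→P] = [54, 42, 48]
r5 m[φ1→H] = [61236, 20412, 14400]
r5 m[φ2→P] = [18, 15, 12]
r5 m[φ2→E] = [142884, 24192, 122472]
r5 m[φ3→D] = [27, 18, 54]
r5 m[φ3→G] = [19845, 23814, 23814]
r5 m[φ4→E] = [1, 5, 3]
r5 m[φ5→H] = [6, 6, 8]
r5 m[φ6→P] = [9, 4, 5]
r5 m[φ7→G] = [3, 9, 1]
r5 m[P→φ0] = [8748, 2520, 2880]
r5 m[P→φ1] = [6804, 2880, 1800]
r5 m[P→φ2] = [20412, 8064, 7200]
r5 m[P→φ6] = [40824, 30240, 17280]
r5 m[E→φ2] = [1, 5, 3]
r5 m[E→φ4] = [3969, 672, 3402]
r5 m[D→φ0] = [27, 18, 54]
r5 m[D→φ3] = [1440, 2268, 3969]
r5 m[G→φ3] = [3, 9, 1]
r5 m[G→φ7] = [40, 48, 48]
r5 m[H→φ1] = [6, 6, 8]
r5 m[H→φ5] = [3969, 1568, 1120]
r6 m[φ0→P] = [378, 432, 162]
r6 m[φ0→D] = [17280, 34992, 61236]
r6 m[φ1→P] = [54, 42, 48]
r6 m[φ1→H] = [61236, 20412, 14400]
r6 m[φ2→P] = [18, 15, 12]
r6 m[φ2→E] = [142884, 24192, 122472]
r6 m[φ3→D] = [27, 18, 54]
r6 m[φ3→G] = [19845, 23814, 23814]
r6 m[φ4→E] = [1, 5, 3]
r6 m[φ5→H] = [6, 6, 8]
r6 m[φ6→P] = [9, 4, 5]
r6 m[φ7→G] = [3, 9, 1]
r6 m[P→φ0] = [8748, 2520, 2880]
r6 m[P→φ1] = [61236, 25920, 9720]
r6 m[P→φ2] = [183708, 72576, 38880]
r6 m[P→φ6] = [367416, 272160, 93312]
r6 m[E→φ2] = [1, 5, 3]
r6 m[E→φ4] = [142884, 24192, 122472]
r6 m[D→φ0] = [27, 18, 54]
r6 m[D→φ3] = [17280, 34992, 61236]
r6 m[G→φ3] = [3, 9, 1]
r6 m[G→φ7] = [19845, 23814, 23814]
r6 m[H→φ1] = [6, 6, 8]
r6 m[H→φ5] = [61236, 20412, 14400]
r7 m[φ0→P] = [378, 432, 162]
r7 m[φ0→D] = [17280, 34992, 61236]
r7 m[φ1→P] = [54, 42, 48]
r7 m[φ1→H] = [551124, 183708, 129600]
r7 m[φ2→P] = [18, 15, 12]
r7 m[φ2→E] = [1285956, 217728, 1102248]
r7 m[φ3→D] = [27, 18, 54]
r7 m[φ3→G] = [306180, 367416, 367416]
r7 m[φ4→E] = [1, 5, 3]
r7 m[φ5→H] = [6, 6, 8]
r7 m[φ6→P] = [9, 4, 5]
r7 m[φ7→G] = [3, 9, 1]
r7 m[P→φ0] = [8748, 2520, 2880]
r7 m[P→φ1] = [61236, 25920, 9720]
r7 m[P→φ2] = [183708, 72576, 38880]
r7 m[P→φ6] = [367416, 272160, 93312]
r7 m[E→φ2] = [1, 5, 3]
r7 m[E→φ4] = [142884, 24192, 122472]
r7 m[D→φ0] = [27, 18, 54]
r7 m[D→φ3] = [17280, 34992, 61236]
r7 m[G→φ3] = [3, 9, 1]
r7 m[G→φ7] = [19845, 23814, 23814]
r7 m[H→φ1] = [6, 6, 8]
r7 m[H→φ5] = [61236, 20412, 14400]
r8 m[φ0→P] = [378, 432, 162]
r8 m[φ0→D] = [17280, 34992, 61236]
r8 m[φ1→P] = [54, 42, 48]
r8 m[φ1→H] = [551124, 183708, 129600]
r8 m[φ2→P] = [18, 15, 12]
r8 m[φ2→E] = [1285956, 217728, 1102248]
r8 m[φ3→D] = [27, 18, 54]
r8 m[φ3→G] = [306180, 367416, 367416]
r8 m[φ4→E] = [1, 5, 3]
r8 m[φ5→H] = [6, 6, 8]
r8 m[φ6→P] = [9, 4, 5]
r8 m[φ7→G] = [3, 9, 1]
r8 m[P→φ0] = [8748, 2520, 2880]
r8 m[P→φ1] = [61236, 25920, 9720]
r8 m[P→φ2] = [183708, 72576, 38880]
r8 m[P→φ6] = [367416, 272160, 93312]
r8 m[E→φ2] = [1, 5, 3]
r8 m[E→φ4] = [1285956, 217728, 1102248]
r8 m[D→φ0] = [27, 18, 54]
r8 m[D→φ3] = [17280, 34992, 61236]
r8 m[G→φ3] = [3, 9, 1]
r8 m[G→φ7] = [306180, 367416, 367416]
r8 m[H→φ1] = [6, 6, 8]
r8 m[H→φ5] = [551124, 183708, 129600]
r9 m[φ0→P] = [378, 432, 162]
r9 m[φ0→D] = [17280, 34992, 61236]
r9 m[φ1→P] = [54, 42, 48]
r9 m[φ1→H] = [551124, 183708, 129600]
r9 m[φ2→P] = [18, 15, 12]
r9 m[φ2→E] = [1285956, 217728, 1102248]
r9 m[φ3→D] = [27, 18, 54]
r9 m[φ3→G] = [306180, 367416, 367416]
r9 m[φ4→E] = [1, 5, 3]
r9 m[φ5→H] = [6, 6, 8]
r9 m[φ6→P] = [9, 4, 5]
r9 m[φ7→G] = [3, 9, 1]
r9 m[P→φ0] = [8748, 2520, 2880]
r9 m[P→φ1] = [61236, 25920, 9720]
r9 m[P→φ2] = [183708, 72576, 38880]
r9 m[P→φ6] = [367416, 272160, 93312]
r9 m[E→φ2] = [1, 5, 3]
r9 m[E→φ4] = [1285956, 217728, 1102248]
r9 m[D→φ0] = [27, 18, 54]
r9 m[D→φ3] = [17280, 34992, 61236]
r9 m[G→φ3] = [3, 9, 1]
r9 m[G→φ7] = [306180, 367416, 367416]
r9 m[H→φ1] = [6, 6, 8]
r9 m[H→φ5] = [551124, 183708, 129600]
fixed point reached at round 9
b[H] = ⊗ incoming = [3306744, 1102248, 1036800]

b[H] = [3306744, 1102248, 1036800]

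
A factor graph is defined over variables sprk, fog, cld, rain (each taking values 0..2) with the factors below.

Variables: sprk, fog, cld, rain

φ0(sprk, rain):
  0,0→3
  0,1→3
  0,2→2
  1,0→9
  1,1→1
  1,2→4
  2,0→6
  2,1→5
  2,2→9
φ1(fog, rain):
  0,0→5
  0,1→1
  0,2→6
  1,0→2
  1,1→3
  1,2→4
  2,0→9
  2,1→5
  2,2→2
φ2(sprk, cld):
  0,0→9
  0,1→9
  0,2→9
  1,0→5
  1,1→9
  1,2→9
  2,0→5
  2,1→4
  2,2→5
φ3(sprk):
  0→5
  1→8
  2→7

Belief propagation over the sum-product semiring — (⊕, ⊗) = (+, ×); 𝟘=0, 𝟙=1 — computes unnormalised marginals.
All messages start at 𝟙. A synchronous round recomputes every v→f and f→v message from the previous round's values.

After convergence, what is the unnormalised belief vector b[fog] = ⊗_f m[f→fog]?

init: all messages = 𝟙 over 3 values
r1 m[φ0→sprk] = [8, 14, 20]
r1 m[φ0→rain] = [18, 9, 15]
r1 m[φ1→fog] = [12, 9, 16]
r1 m[φ1→rain] = [16, 9, 12]
r1 m[φ2→sprk] = [27, 23, 14]
r1 m[φ2→cld] = [19, 22, 23]
r1 m[φ3→sprk] = [5, 8, 7]
r1 m[sprk→φ0] = [1, 1, 1]
r1 m[sprk→φ2] = [1, 1, 1]
r1 m[sprk→φ3] = [1, 1, 1]
r1 m[fog→φ1] = [1, 1, 1]
r1 m[cld→φ2] = [1, 1, 1]
r1 m[rain→φ0] = [1, 1, 1]
r1 m[rain→φ1] = [1, 1, 1]
r2 m[φ0→sprk] = [8, 14, 20]
r2 m[φ0→rain] = [18, 9, 15]
r2 m[φ1→fog] = [12, 9, 16]
r2 m[φ1→rain] = [16, 9, 12]
r2 m[φ2→sprk] = [27, 23, 14]
r2 m[φ2→cld] = [19, 22, 23]
r2 m[φ3→sprk] = [5, 8, 7]
r2 m[sprk→φ0] = [135, 184, 98]
r2 m[sprk→φ2] = [40, 112, 140]
r2 m[sprk→φ3] = [216, 322, 280]
r2 m[fog→φ1] = [1, 1, 1]
r2 m[cld→φ2] = [1, 1, 1]
r2 m[rain→φ0] = [16, 9, 12]
r2 m[rain→φ1] = [18, 9, 15]
r3 m[φ0→sprk] = [99, 201, 249]
r3 m[φ0→rain] = [2649, 1079, 1888]
r3 m[φ1→fog] = [189, 123, 237]
r3 m[φ1→rain] = [16, 9, 12]
r3 m[φ2→sprk] = [27, 23, 14]
r3 m[φ2→cld] = [1620, 1928, 2068]
r3 m[φ3→sprk] = [5, 8, 7]
r3 m[sprk→φ0] = [135, 184, 98]
r3 m[sprk→φ2] = [40, 112, 140]
r3 m[sprk→φ3] = [216, 322, 280]
r3 m[fog→φ1] = [1, 1, 1]
r3 m[cld→φ2] = [1, 1, 1]
r3 m[rain→φ0] = [16, 9, 12]
r3 m[rain→φ1] = [18, 9, 15]
r4 m[φ0→sprk] = [99, 201, 249]
r4 m[φ0→rain] = [2649, 1079, 1888]
r4 m[φ1→fog] = [189, 123, 237]
r4 m[φ1→rain] = [16, 9, 12]
r4 m[φ2→sprk] = [27, 23, 14]
r4 m[φ2→cld] = [1620, 1928, 2068]
r4 m[φ3→sprk] = [5, 8, 7]
r4 m[sprk→φ0] = [135, 184, 98]
r4 m[sprk→φ2] = [495, 1608, 1743]
r4 m[sprk→φ3] = [2673, 4623, 3486]
r4 m[fog→φ1] = [1, 1, 1]
r4 m[cld→φ2] = [1, 1, 1]
r4 m[rain→φ0] = [16, 9, 12]
r4 m[rain→φ1] = [2649, 1079, 1888]
r5 m[φ0→sprk] = [99, 201, 249]
r5 m[φ0→rain] = [2649, 1079, 1888]
r5 m[φ1→fog] = [25652, 16087, 33012]
r5 m[φ1→rain] = [16, 9, 12]
r5 m[φ2→sprk] = [27, 23, 14]
r5 m[φ2→cld] = [21210, 25899, 27642]
r5 m[φ3→sprk] = [5, 8, 7]
r5 m[sprk→φ0] = [135, 184, 98]
r5 m[sprk→φ2] = [495, 1608, 1743]
r5 m[sprk→φ3] = [2673, 4623, 3486]
r5 m[fog→φ1] = [1, 1, 1]
r5 m[cld→φ2] = [1, 1, 1]
r5 m[rain→φ0] = [16, 9, 12]
r5 m[rain→φ1] = [2649, 1079, 1888]
r6 m[φ0→sprk] = [99, 201, 249]
r6 m[φ0→rain] = [2649, 1079, 1888]
r6 m[φ1→fog] = [25652, 16087, 33012]
r6 m[φ1→rain] = [16, 9, 12]
r6 m[φ2→sprk] = [27, 23, 14]
r6 m[φ2→cld] = [21210, 25899, 27642]
r6 m[φ3→sprk] = [5, 8, 7]
r6 m[sprk→φ0] = [135, 184, 98]
r6 m[sprk→φ2] = [495, 1608, 1743]
r6 m[sprk→φ3] = [2673, 4623, 3486]
r6 m[fog→φ1] = [1, 1, 1]
r6 m[cld→φ2] = [1, 1, 1]
r6 m[rain→φ0] = [16, 9, 12]
r6 m[rain→φ1] = [2649, 1079, 1888]
fixed point reached at round 6
b[fog] = ⊗ incoming = [25652, 16087, 33012]

b[fog] = [25652, 16087, 33012]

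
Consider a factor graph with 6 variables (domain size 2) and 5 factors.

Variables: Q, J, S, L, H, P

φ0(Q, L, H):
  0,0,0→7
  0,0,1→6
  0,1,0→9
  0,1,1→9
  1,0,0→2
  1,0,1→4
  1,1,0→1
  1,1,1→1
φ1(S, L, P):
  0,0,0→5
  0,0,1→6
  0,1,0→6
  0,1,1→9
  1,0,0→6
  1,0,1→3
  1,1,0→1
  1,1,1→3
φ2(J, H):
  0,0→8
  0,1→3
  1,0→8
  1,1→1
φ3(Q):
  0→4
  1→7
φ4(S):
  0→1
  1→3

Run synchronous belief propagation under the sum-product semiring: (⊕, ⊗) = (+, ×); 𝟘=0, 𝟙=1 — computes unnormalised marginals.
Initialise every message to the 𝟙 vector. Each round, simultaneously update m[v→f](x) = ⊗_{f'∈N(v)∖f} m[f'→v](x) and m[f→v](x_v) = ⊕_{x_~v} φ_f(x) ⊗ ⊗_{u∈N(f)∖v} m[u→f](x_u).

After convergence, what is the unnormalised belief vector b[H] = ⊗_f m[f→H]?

b[H] = [44112, 12548]

init: all messages = 𝟙 over 2 values
r1 m[φ0→Q] = [31, 8]
r1 m[φ0→L] = [19, 20]
r1 m[φ0→H] = [19, 20]
r1 m[φ1→S] = [26, 13]
r1 m[φ1→L] = [20, 19]
r1 m[φ1→P] = [18, 21]
r1 m[φ2→J] = [11, 9]
r1 m[φ2→H] = [16, 4]
r1 m[φ3→Q] = [4, 7]
r1 m[φ4→S] = [1, 3]
r1 m[Q→φ0] = [1, 1]
r1 m[Q→φ3] = [1, 1]
r1 m[J→φ2] = [1, 1]
r1 m[S→φ1] = [1, 1]
r1 m[S→φ4] = [1, 1]
r1 m[L→φ0] = [1, 1]
r1 m[L→φ1] = [1, 1]
r1 m[H→φ0] = [1, 1]
r1 m[H→φ2] = [1, 1]
r1 m[P→φ1] = [1, 1]
r2 m[φ0→Q] = [31, 8]
r2 m[φ0→L] = [19, 20]
r2 m[φ0→H] = [19, 20]
r2 m[φ1→S] = [26, 13]
r2 m[φ1→L] = [20, 19]
r2 m[φ1→P] = [18, 21]
r2 m[φ2→J] = [11, 9]
r2 m[φ2→H] = [16, 4]
r2 m[φ3→Q] = [4, 7]
r2 m[φ4→S] = [1, 3]
r2 m[Q→φ0] = [4, 7]
r2 m[Q→φ3] = [31, 8]
r2 m[J→φ2] = [1, 1]
r2 m[S→φ1] = [1, 3]
r2 m[S→φ4] = [26, 13]
r2 m[L→φ0] = [20, 19]
r2 m[L→φ1] = [19, 20]
r2 m[H→φ0] = [16, 4]
r2 m[H→φ2] = [19, 20]
r2 m[P→φ1] = [1, 1]
r3 m[φ0→Q] = [6140, 1340]
r3 m[φ0→L] = [880, 860]
r3 m[φ0→H] = [1657, 1857]
r3 m[φ1→S] = [509, 251]
r3 m[φ1→L] = [38, 27]
r3 m[φ1→P] = [617, 645]
r3 m[φ2→J] = [212, 172]
r3 m[φ2→H] = [16, 4]
r3 m[φ3→Q] = [4, 7]
r3 m[φ4→S] = [1, 3]
r3 m[Q→φ0] = [4, 7]
r3 m[Q→φ3] = [31, 8]
r3 m[J→φ2] = [1, 1]
r3 m[S→φ1] = [1, 3]
r3 m[S→φ4] = [26, 13]
r3 m[L→φ0] = [20, 19]
r3 m[L→φ1] = [19, 20]
r3 m[H→φ0] = [16, 4]
r3 m[H→φ2] = [19, 20]
r3 m[P→φ1] = [1, 1]
r4 m[φ0→Q] = [6140, 1340]
r4 m[φ0→L] = [880, 860]
r4 m[φ0→H] = [1657, 1857]
r4 m[φ1→S] = [509, 251]
r4 m[φ1→L] = [38, 27]
r4 m[φ1→P] = [617, 645]
r4 m[φ2→J] = [212, 172]
r4 m[φ2→H] = [16, 4]
r4 m[φ3→Q] = [4, 7]
r4 m[φ4→S] = [1, 3]
r4 m[Q→φ0] = [4, 7]
r4 m[Q→φ3] = [6140, 1340]
r4 m[J→φ2] = [1, 1]
r4 m[S→φ1] = [1, 3]
r4 m[S→φ4] = [509, 251]
r4 m[L→φ0] = [38, 27]
r4 m[L→φ1] = [880, 860]
r4 m[H→φ0] = [16, 4]
r4 m[H→φ2] = [1657, 1857]
r4 m[P→φ1] = [1, 1]
r5 m[φ0→Q] = [10028, 2364]
r5 m[φ0→L] = [880, 860]
r5 m[φ0→H] = [2757, 3137]
r5 m[φ1→S] = [22580, 11360]
r5 m[φ1→L] = [38, 27]
r5 m[φ1→P] = [27980, 28680]
r5 m[φ2→J] = [18827, 15113]
r5 m[φ2→H] = [16, 4]
r5 m[φ3→Q] = [4, 7]
r5 m[φ4→S] = [1, 3]
r5 m[Q→φ0] = [4, 7]
r5 m[Q→φ3] = [6140, 1340]
r5 m[J→φ2] = [1, 1]
r5 m[S→φ1] = [1, 3]
r5 m[S→φ4] = [509, 251]
r5 m[L→φ0] = [38, 27]
r5 m[L→φ1] = [880, 860]
r5 m[H→φ0] = [16, 4]
r5 m[H→φ2] = [1657, 1857]
r5 m[P→φ1] = [1, 1]
r6 m[φ0→Q] = [10028, 2364]
r6 m[φ0→L] = [880, 860]
r6 m[φ0→H] = [2757, 3137]
r6 m[φ1→S] = [22580, 11360]
r6 m[φ1→L] = [38, 27]
r6 m[φ1→P] = [27980, 28680]
r6 m[φ2→J] = [18827, 15113]
r6 m[φ2→H] = [16, 4]
r6 m[φ3→Q] = [4, 7]
r6 m[φ4→S] = [1, 3]
r6 m[Q→φ0] = [4, 7]
r6 m[Q→φ3] = [10028, 2364]
r6 m[J→φ2] = [1, 1]
r6 m[S→φ1] = [1, 3]
r6 m[S→φ4] = [22580, 11360]
r6 m[L→φ0] = [38, 27]
r6 m[L→φ1] = [880, 860]
r6 m[H→φ0] = [16, 4]
r6 m[H→φ2] = [2757, 3137]
r6 m[P→φ1] = [1, 1]
r7 m[φ0→Q] = [10028, 2364]
r7 m[φ0→L] = [880, 860]
r7 m[φ0→H] = [2757, 3137]
r7 m[φ1→S] = [22580, 11360]
r7 m[φ1→L] = [38, 27]
r7 m[φ1→P] = [27980, 28680]
r7 m[φ2→J] = [31467, 25193]
r7 m[φ2→H] = [16, 4]
r7 m[φ3→Q] = [4, 7]
r7 m[φ4→S] = [1, 3]
r7 m[Q→φ0] = [4, 7]
r7 m[Q→φ3] = [10028, 2364]
r7 m[J→φ2] = [1, 1]
r7 m[S→φ1] = [1, 3]
r7 m[S→φ4] = [22580, 11360]
r7 m[L→φ0] = [38, 27]
r7 m[L→φ1] = [880, 860]
r7 m[H→φ0] = [16, 4]
r7 m[H→φ2] = [2757, 3137]
r7 m[P→φ1] = [1, 1]
r8 m[φ0→Q] = [10028, 2364]
r8 m[φ0→L] = [880, 860]
r8 m[φ0→H] = [2757, 3137]
r8 m[φ1→S] = [22580, 11360]
r8 m[φ1→L] = [38, 27]
r8 m[φ1→P] = [27980, 28680]
r8 m[φ2→J] = [31467, 25193]
r8 m[φ2→H] = [16, 4]
r8 m[φ3→Q] = [4, 7]
r8 m[φ4→S] = [1, 3]
r8 m[Q→φ0] = [4, 7]
r8 m[Q→φ3] = [10028, 2364]
r8 m[J→φ2] = [1, 1]
r8 m[S→φ1] = [1, 3]
r8 m[S→φ4] = [22580, 11360]
r8 m[L→φ0] = [38, 27]
r8 m[L→φ1] = [880, 860]
r8 m[H→φ0] = [16, 4]
r8 m[H→φ2] = [2757, 3137]
r8 m[P→φ1] = [1, 1]
fixed point reached at round 8
b[H] = ⊗ incoming = [44112, 12548]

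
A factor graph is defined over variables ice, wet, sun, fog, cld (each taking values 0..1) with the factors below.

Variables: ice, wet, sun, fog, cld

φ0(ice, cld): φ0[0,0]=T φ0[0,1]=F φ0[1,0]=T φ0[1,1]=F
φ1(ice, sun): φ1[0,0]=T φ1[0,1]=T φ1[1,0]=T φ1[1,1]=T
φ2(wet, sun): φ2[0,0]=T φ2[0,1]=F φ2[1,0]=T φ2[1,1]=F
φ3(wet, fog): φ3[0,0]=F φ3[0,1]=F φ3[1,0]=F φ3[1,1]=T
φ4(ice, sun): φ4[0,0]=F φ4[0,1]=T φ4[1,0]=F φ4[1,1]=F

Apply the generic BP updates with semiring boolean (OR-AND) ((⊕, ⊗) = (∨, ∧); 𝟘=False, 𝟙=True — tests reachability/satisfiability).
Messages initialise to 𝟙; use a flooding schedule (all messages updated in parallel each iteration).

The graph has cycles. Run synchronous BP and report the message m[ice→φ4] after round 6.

message @ round 6 = [F, F]

init: all messages = 𝟙 over 2 values
r1 m[φ0→ice] = [T, T]
r1 m[φ0→cld] = [T, F]
r1 m[φ1→ice] = [T, T]
r1 m[φ1→sun] = [T, T]
r1 m[φ2→wet] = [T, T]
r1 m[φ2→sun] = [T, F]
r1 m[φ3→wet] = [F, T]
r1 m[φ3→fog] = [F, T]
r1 m[φ4→ice] = [T, F]
r1 m[φ4→sun] = [F, T]
r1 m[ice→φ0] = [T, T]
r1 m[ice→φ1] = [T, T]
r1 m[ice→φ4] = [T, T]
r1 m[wet→φ2] = [T, T]
r1 m[wet→φ3] = [T, T]
r1 m[sun→φ1] = [T, T]
r1 m[sun→φ2] = [T, T]
r1 m[sun→φ4] = [T, T]
r1 m[fog→φ3] = [T, T]
r1 m[cld→φ0] = [T, T]
r2 m[φ0→ice] = [T, T]
r2 m[φ0→cld] = [T, F]
r2 m[φ1→ice] = [T, T]
r2 m[φ1→sun] = [T, T]
r2 m[φ2→wet] = [T, T]
r2 m[φ2→sun] = [T, F]
r2 m[φ3→wet] = [F, T]
r2 m[φ3→fog] = [F, T]
r2 m[φ4→ice] = [T, F]
r2 m[φ4→sun] = [F, T]
r2 m[ice→φ0] = [T, F]
r2 m[ice→φ1] = [T, F]
r2 m[ice→φ4] = [T, T]
r2 m[wet→φ2] = [F, T]
r2 m[wet→φ3] = [T, T]
r2 m[sun→φ1] = [F, F]
r2 m[sun→φ2] = [F, T]
r2 m[sun→φ4] = [T, F]
r2 m[fog→φ3] = [T, T]
r2 m[cld→φ0] = [T, T]
r3 m[φ0→ice] = [T, T]
r3 m[φ0→cld] = [T, F]
r3 m[φ1→ice] = [F, F]
r3 m[φ1→sun] = [T, T]
r3 m[φ2→wet] = [F, F]
r3 m[φ2→sun] = [T, F]
r3 m[φ3→wet] = [F, T]
r3 m[φ3→fog] = [F, T]
r3 m[φ4→ice] = [F, F]
r3 m[φ4→sun] = [F, T]
r3 m[ice→φ0] = [T, F]
r3 m[ice→φ1] = [T, F]
r3 m[ice→φ4] = [T, T]
r3 m[wet→φ2] = [F, T]
r3 m[wet→φ3] = [T, T]
r3 m[sun→φ1] = [F, F]
r3 m[sun→φ2] = [F, T]
r3 m[sun→φ4] = [T, F]
r3 m[fog→φ3] = [T, T]
r3 m[cld→φ0] = [T, T]
r4 m[φ0→ice] = [T, T]
r4 m[φ0→cld] = [T, F]
r4 m[φ1→ice] = [F, F]
r4 m[φ1→sun] = [T, T]
r4 m[φ2→wet] = [F, F]
r4 m[φ2→sun] = [T, F]
r4 m[φ3→wet] = [F, T]
r4 m[φ3→fog] = [F, T]
r4 m[φ4→ice] = [F, F]
r4 m[φ4→sun] = [F, T]
r4 m[ice→φ0] = [F, F]
r4 m[ice→φ1] = [F, F]
r4 m[ice→φ4] = [F, F]
r4 m[wet→φ2] = [F, T]
r4 m[wet→φ3] = [F, F]
r4 m[sun→φ1] = [F, F]
r4 m[sun→φ2] = [F, T]
r4 m[sun→φ4] = [T, F]
r4 m[fog→φ3] = [T, T]
r4 m[cld→φ0] = [T, T]
r5 m[φ0→ice] = [T, T]
r5 m[φ0→cld] = [F, F]
r5 m[φ1→ice] = [F, F]
r5 m[φ1→sun] = [F, F]
r5 m[φ2→wet] = [F, F]
r5 m[φ2→sun] = [T, F]
r5 m[φ3→wet] = [F, T]
r5 m[φ3→fog] = [F, F]
r5 m[φ4→ice] = [F, F]
r5 m[φ4→sun] = [F, F]
r5 m[ice→φ0] = [F, F]
r5 m[ice→φ1] = [F, F]
r5 m[ice→φ4] = [F, F]
r5 m[wet→φ2] = [F, T]
r5 m[wet→φ3] = [F, F]
r5 m[sun→φ1] = [F, F]
r5 m[sun→φ2] = [F, T]
r5 m[sun→φ4] = [T, F]
r5 m[fog→φ3] = [T, T]
r5 m[cld→φ0] = [T, T]
r6 m[φ0→ice] = [T, T]
r6 m[φ0→cld] = [F, F]
r6 m[φ1→ice] = [F, F]
r6 m[φ1→sun] = [F, F]
r6 m[φ2→wet] = [F, F]
r6 m[φ2→sun] = [T, F]
r6 m[φ3→wet] = [F, T]
r6 m[φ3→fog] = [F, F]
r6 m[φ4→ice] = [F, F]
r6 m[φ4→sun] = [F, F]
r6 m[ice→φ0] = [F, F]
r6 m[ice→φ1] = [F, F]
r6 m[ice→φ4] = [F, F]
r6 m[wet→φ2] = [F, T]
r6 m[wet→φ3] = [F, F]
r6 m[sun→φ1] = [F, F]
r6 m[sun→φ2] = [F, F]
r6 m[sun→φ4] = [F, F]
r6 m[fog→φ3] = [T, T]
r6 m[cld→φ0] = [T, T]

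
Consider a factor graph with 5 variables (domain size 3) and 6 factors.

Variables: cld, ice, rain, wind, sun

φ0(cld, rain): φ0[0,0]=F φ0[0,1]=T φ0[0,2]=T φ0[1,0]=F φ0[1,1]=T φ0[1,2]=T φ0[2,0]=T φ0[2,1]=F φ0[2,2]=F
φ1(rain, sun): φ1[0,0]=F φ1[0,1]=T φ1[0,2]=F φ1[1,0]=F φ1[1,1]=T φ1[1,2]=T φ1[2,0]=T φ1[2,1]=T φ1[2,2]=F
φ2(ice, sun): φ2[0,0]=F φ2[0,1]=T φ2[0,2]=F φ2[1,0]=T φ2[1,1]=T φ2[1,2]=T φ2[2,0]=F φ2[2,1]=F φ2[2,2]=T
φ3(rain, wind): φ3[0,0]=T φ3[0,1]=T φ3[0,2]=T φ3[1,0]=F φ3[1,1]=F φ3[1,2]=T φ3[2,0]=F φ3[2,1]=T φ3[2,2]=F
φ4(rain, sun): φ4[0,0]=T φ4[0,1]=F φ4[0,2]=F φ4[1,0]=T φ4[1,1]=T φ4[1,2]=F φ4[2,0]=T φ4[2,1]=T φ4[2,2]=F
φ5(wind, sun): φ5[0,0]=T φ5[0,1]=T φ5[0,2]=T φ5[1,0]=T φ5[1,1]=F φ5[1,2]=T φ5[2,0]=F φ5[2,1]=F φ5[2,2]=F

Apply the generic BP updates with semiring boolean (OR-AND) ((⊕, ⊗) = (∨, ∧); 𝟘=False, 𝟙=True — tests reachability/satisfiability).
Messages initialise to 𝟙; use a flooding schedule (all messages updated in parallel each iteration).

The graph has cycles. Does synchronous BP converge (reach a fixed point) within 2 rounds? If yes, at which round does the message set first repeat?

NOT CONVERGED within 2 rounds

init: all messages = 𝟙 over 3 values
r1 m[φ0→cld] = [T, T, T]
r1 m[φ0→rain] = [T, T, T]
r1 m[φ1→rain] = [T, T, T]
r1 m[φ1→sun] = [T, T, T]
r1 m[φ2→ice] = [T, T, T]
r1 m[φ2→sun] = [T, T, T]
r1 m[φ3→rain] = [T, T, T]
r1 m[φ3→wind] = [T, T, T]
r1 m[φ4→rain] = [T, T, T]
r1 m[φ4→sun] = [T, T, F]
r1 m[φ5→wind] = [T, T, F]
r1 m[φ5→sun] = [T, T, T]
r1 m[cld→φ0] = [T, T, T]
r1 m[ice→φ2] = [T, T, T]
r1 m[rain→φ0] = [T, T, T]
r1 m[rain→φ1] = [T, T, T]
r1 m[rain→φ3] = [T, T, T]
r1 m[rain→φ4] = [T, T, T]
r1 m[wind→φ3] = [T, T, T]
r1 m[wind→φ5] = [T, T, T]
r1 m[sun→φ1] = [T, T, T]
r1 m[sun→φ2] = [T, T, T]
r1 m[sun→φ4] = [T, T, T]
r1 m[sun→φ5] = [T, T, T]
r2 m[φ0→cld] = [T, T, T]
r2 m[φ0→rain] = [T, T, T]
r2 m[φ1→rain] = [T, T, T]
r2 m[φ1→sun] = [T, T, T]
r2 m[φ2→ice] = [T, T, T]
r2 m[φ2→sun] = [T, T, T]
r2 m[φ3→rain] = [T, T, T]
r2 m[φ3→wind] = [T, T, T]
r2 m[φ4→rain] = [T, T, T]
r2 m[φ4→sun] = [T, T, F]
r2 m[φ5→wind] = [T, T, F]
r2 m[φ5→sun] = [T, T, T]
r2 m[cld→φ0] = [T, T, T]
r2 m[ice→φ2] = [T, T, T]
r2 m[rain→φ0] = [T, T, T]
r2 m[rain→φ1] = [T, T, T]
r2 m[rain→φ3] = [T, T, T]
r2 m[rain→φ4] = [T, T, T]
r2 m[wind→φ3] = [T, T, F]
r2 m[wind→φ5] = [T, T, T]
r2 m[sun→φ1] = [T, T, F]
r2 m[sun→φ2] = [T, T, F]
r2 m[sun→φ4] = [T, T, T]
r2 m[sun→φ5] = [T, T, F]
no fixed point within 2 rounds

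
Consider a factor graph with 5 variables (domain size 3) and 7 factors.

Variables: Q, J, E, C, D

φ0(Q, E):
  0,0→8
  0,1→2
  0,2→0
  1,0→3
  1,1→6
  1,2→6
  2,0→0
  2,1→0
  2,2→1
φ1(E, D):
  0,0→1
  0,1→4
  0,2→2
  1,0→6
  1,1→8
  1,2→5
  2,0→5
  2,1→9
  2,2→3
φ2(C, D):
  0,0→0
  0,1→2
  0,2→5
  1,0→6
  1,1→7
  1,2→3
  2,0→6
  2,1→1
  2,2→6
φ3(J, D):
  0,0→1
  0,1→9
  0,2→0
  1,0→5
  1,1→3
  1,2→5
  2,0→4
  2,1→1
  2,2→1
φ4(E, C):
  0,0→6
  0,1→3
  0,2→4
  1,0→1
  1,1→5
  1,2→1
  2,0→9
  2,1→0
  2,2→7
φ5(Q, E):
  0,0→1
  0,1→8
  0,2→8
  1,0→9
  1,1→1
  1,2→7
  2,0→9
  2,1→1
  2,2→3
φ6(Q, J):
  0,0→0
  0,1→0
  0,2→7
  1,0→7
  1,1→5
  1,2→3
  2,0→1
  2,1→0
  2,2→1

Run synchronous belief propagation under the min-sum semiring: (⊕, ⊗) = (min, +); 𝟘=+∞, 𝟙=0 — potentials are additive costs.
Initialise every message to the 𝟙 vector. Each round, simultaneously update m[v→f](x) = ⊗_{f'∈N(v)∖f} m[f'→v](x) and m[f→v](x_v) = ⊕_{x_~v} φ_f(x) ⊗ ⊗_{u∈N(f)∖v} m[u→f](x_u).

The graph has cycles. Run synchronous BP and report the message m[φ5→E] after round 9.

init: all messages = 𝟙 over 3 values
r1 m[φ0→Q] = [0, 3, 0]
r1 m[φ0→E] = [0, 0, 0]
r1 m[φ1→E] = [1, 5, 3]
r1 m[φ1→D] = [1, 4, 2]
r1 m[φ2→C] = [0, 3, 1]
r1 m[φ2→D] = [0, 1, 3]
r1 m[φ3→J] = [0, 3, 1]
r1 m[φ3→D] = [1, 1, 0]
r1 m[φ4→E] = [3, 1, 0]
r1 m[φ4→C] = [1, 0, 1]
r1 m[φ5→Q] = [1, 1, 1]
r1 m[φ5→E] = [1, 1, 3]
r1 m[φ6→Q] = [0, 3, 0]
r1 m[φ6→J] = [0, 0, 1]
r1 m[Q→φ0] = [0, 0, 0]
r1 m[Q→φ5] = [0, 0, 0]
r1 m[Q→φ6] = [0, 0, 0]
r1 m[J→φ3] = [0, 0, 0]
r1 m[J→φ6] = [0, 0, 0]
r1 m[E→φ0] = [0, 0, 0]
r1 m[E→φ1] = [0, 0, 0]
r1 m[E→φ4] = [0, 0, 0]
r1 m[E→φ5] = [0, 0, 0]
r1 m[C→φ2] = [0, 0, 0]
r1 m[C→φ4] = [0, 0, 0]
r1 m[D→φ1] = [0, 0, 0]
r1 m[D→φ2] = [0, 0, 0]
r1 m[D→φ3] = [0, 0, 0]
r2 m[φ0→Q] = [0, 3, 0]
r2 m[φ0→E] = [0, 0, 0]
r2 m[φ1→E] = [1, 5, 3]
r2 m[φ1→D] = [1, 4, 2]
r2 m[φ2→C] = [0, 3, 1]
r2 m[φ2→D] = [0, 1, 3]
r2 m[φ3→J] = [0, 3, 1]
r2 m[φ3→D] = [1, 1, 0]
r2 m[φ4→E] = [3, 1, 0]
r2 m[φ4→C] = [1, 0, 1]
r2 m[φ5→Q] = [1, 1, 1]
r2 m[φ5→E] = [1, 1, 3]
r2 m[φ6→Q] = [0, 3, 0]
r2 m[φ6→J] = [0, 0, 1]
r2 m[Q→φ0] = [1, 4, 1]
r2 m[Q→φ5] = [0, 6, 0]
r2 m[Q→φ6] = [1, 4, 1]
r2 m[J→φ3] = [0, 0, 1]
r2 m[J→φ6] = [0, 3, 1]
r2 m[E→φ0] = [5, 7, 6]
r2 m[E→φ1] = [4, 2, 3]
r2 m[E→φ4] = [2, 6, 6]
r2 m[E→φ5] = [4, 6, 3]
r2 m[C→φ2] = [1, 0, 1]
r2 m[C→φ4] = [0, 3, 1]
r2 m[D→φ1] = [1, 2, 3]
r2 m[D→φ2] = [2, 5, 2]
r2 m[D→φ3] = [1, 5, 5]
r3 m[φ0→Q] = [6, 8, 5]
r3 m[φ0→E] = [1, 1, 1]
r3 m[φ1→E] = [2, 7, 6]
r3 m[φ1→D] = [5, 8, 6]
r3 m[φ2→C] = [2, 5, 6]
r3 m[φ2→D] = [1, 2, 3]
r3 m[φ3→J] = [2, 6, 5]
r3 m[φ3→D] = [1, 2, 0]
r3 m[φ4→E] = [5, 1, 3]
r3 m[φ4→C] = [7, 5, 6]
r3 m[φ5→Q] = [5, 7, 6]
r3 m[φ5→E] = [1, 1, 3]
r3 m[φ6→Q] = [0, 4, 1]
r3 m[φ6→J] = [1, 1, 2]
r3 m[Q→φ0] = [1, 4, 1]
r3 m[Q→φ5] = [0, 6, 0]
r3 m[Q→φ6] = [1, 4, 1]
r3 m[J→φ3] = [0, 0, 1]
r3 m[J→φ6] = [0, 3, 1]
r3 m[E→φ0] = [5, 7, 6]
r3 m[E→φ1] = [4, 2, 3]
r3 m[E→φ4] = [2, 6, 6]
r3 m[E→φ5] = [4, 6, 3]
r3 m[C→φ2] = [1, 0, 1]
r3 m[C→φ4] = [0, 3, 1]
r3 m[D→φ1] = [1, 2, 3]
r3 m[D→φ2] = [2, 5, 2]
r3 m[D→φ3] = [1, 5, 5]
r4 m[φ0→Q] = [6, 8, 5]
r4 m[φ0→E] = [1, 1, 1]
r4 m[φ1→E] = [2, 7, 6]
r4 m[φ1→D] = [5, 8, 6]
r4 m[φ2→C] = [2, 5, 6]
r4 m[φ2→D] = [1, 2, 3]
r4 m[φ3→J] = [2, 6, 5]
r4 m[φ3→D] = [1, 2, 0]
r4 m[φ4→E] = [5, 1, 3]
r4 m[φ4→C] = [7, 5, 6]
r4 m[φ5→Q] = [5, 7, 6]
r4 m[φ5→E] = [1, 1, 3]
r4 m[φ6→Q] = [0, 4, 1]
r4 m[φ6→J] = [1, 1, 2]
r4 m[Q→φ0] = [5, 11, 7]
r4 m[Q→φ5] = [6, 12, 6]
r4 m[Q→φ6] = [11, 15, 11]
r4 m[J→φ3] = [1, 1, 2]
r4 m[J→φ6] = [2, 6, 5]
r4 m[E→φ0] = [8, 9, 12]
r4 m[E→φ1] = [7, 3, 7]
r4 m[E→φ4] = [4, 9, 10]
r4 m[E→φ5] = [8, 9, 10]
r4 m[C→φ2] = [7, 5, 6]
r4 m[C→φ4] = [2, 5, 6]
r4 m[D→φ1] = [2, 4, 3]
r4 m[D→φ2] = [6, 10, 6]
r4 m[D→φ3] = [6, 10, 9]
r5 m[φ0→Q] = [11, 11, 8]
r5 m[φ0→E] = [7, 7, 5]
r5 m[φ1→E] = [3, 8, 6]
r5 m[φ1→D] = [8, 11, 8]
r5 m[φ2→C] = [6, 9, 11]
r5 m[φ2→D] = [7, 7, 8]
r5 m[φ3→J] = [7, 11, 10]
r5 m[φ3→D] = [2, 3, 1]
r5 m[φ4→E] = [8, 3, 5]
r5 m[φ4→C] = [10, 7, 8]
r5 m[φ5→Q] = [9, 10, 10]
r5 m[φ5→E] = [7, 7, 9]
r5 m[φ6→Q] = [2, 8, 3]
r5 m[φ6→J] = [11, 11, 12]
r5 m[Q→φ0] = [5, 11, 7]
r5 m[Q→φ5] = [6, 12, 6]
r5 m[Q→φ6] = [11, 15, 11]
r5 m[J→φ3] = [1, 1, 2]
r5 m[J→φ6] = [2, 6, 5]
r5 m[E→φ0] = [8, 9, 12]
r5 m[E→φ1] = [7, 3, 7]
r5 m[E→φ4] = [4, 9, 10]
r5 m[E→φ5] = [8, 9, 10]
r5 m[C→φ2] = [7, 5, 6]
r5 m[C→φ4] = [2, 5, 6]
r5 m[D→φ1] = [2, 4, 3]
r5 m[D→φ2] = [6, 10, 6]
r5 m[D→φ3] = [6, 10, 9]
r6 m[φ0→Q] = [11, 11, 8]
r6 m[φ0→E] = [7, 7, 5]
r6 m[φ1→E] = [3, 8, 6]
r6 m[φ1→D] = [8, 11, 8]
r6 m[φ2→C] = [6, 9, 11]
r6 m[φ2→D] = [7, 7, 8]
r6 m[φ3→J] = [7, 11, 10]
r6 m[φ3→D] = [2, 3, 1]
r6 m[φ4→E] = [8, 3, 5]
r6 m[φ4→C] = [10, 7, 8]
r6 m[φ5→Q] = [9, 10, 10]
r6 m[φ5→E] = [7, 7, 9]
r6 m[φ6→Q] = [2, 8, 3]
r6 m[φ6→J] = [11, 11, 12]
r6 m[Q→φ0] = [11, 18, 13]
r6 m[Q→φ5] = [13, 19, 11]
r6 m[Q→φ6] = [20, 21, 18]
r6 m[J→φ3] = [11, 11, 12]
r6 m[J→φ6] = [7, 11, 10]
r6 m[E→φ0] = [18, 18, 20]
r6 m[E→φ1] = [22, 17, 19]
r6 m[E→φ4] = [17, 22, 20]
r6 m[E→φ5] = [18, 18, 16]
r6 m[C→φ2] = [10, 7, 8]
r6 m[C→φ4] = [6, 9, 11]
r6 m[D→φ1] = [9, 10, 9]
r6 m[D→φ2] = [10, 14, 9]
r6 m[D→φ3] = [15, 18, 16]
r7 m[φ0→Q] = [20, 21, 18]
r7 m[φ0→E] = [13, 13, 11]
r7 m[φ1→E] = [10, 14, 12]
r7 m[φ1→D] = [23, 25, 22]
r7 m[φ2→C] = [10, 12, 15]
r7 m[φ2→D] = [10, 9, 10]
r7 m[φ3→J] = [16, 20, 17]
r7 m[φ3→D] = [12, 13, 11]
r7 m[φ4→E] = [12, 7, 9]
r7 m[φ4→C] = [23, 20, 21]
r7 m[φ5→Q] = [19, 19, 19]
r7 m[φ5→E] = [14, 12, 14]
r7 m[φ6→Q] = [7, 13, 8]
r7 m[φ6→J] = [19, 18, 19]
r7 m[Q→φ0] = [11, 18, 13]
r7 m[Q→φ5] = [13, 19, 11]
r7 m[Q→φ6] = [20, 21, 18]
r7 m[J→φ3] = [11, 11, 12]
r7 m[J→φ6] = [7, 11, 10]
r7 m[E→φ0] = [18, 18, 20]
r7 m[E→φ1] = [22, 17, 19]
r7 m[E→φ4] = [17, 22, 20]
r7 m[E→φ5] = [18, 18, 16]
r7 m[C→φ2] = [10, 7, 8]
r7 m[C→φ4] = [6, 9, 11]
r7 m[D→φ1] = [9, 10, 9]
r7 m[D→φ2] = [10, 14, 9]
r7 m[D→φ3] = [15, 18, 16]
r8 m[φ0→Q] = [20, 21, 18]
r8 m[φ0→E] = [13, 13, 11]
r8 m[φ1→E] = [10, 14, 12]
r8 m[φ1→D] = [23, 25, 22]
r8 m[φ2→C] = [10, 12, 15]
r8 m[φ2→D] = [10, 9, 10]
r8 m[φ3→J] = [16, 20, 17]
r8 m[φ3→D] = [12, 13, 11]
r8 m[φ4→E] = [12, 7, 9]
r8 m[φ4→C] = [23, 20, 21]
r8 m[φ5→Q] = [19, 19, 19]
r8 m[φ5→E] = [14, 12, 14]
r8 m[φ6→Q] = [7, 13, 8]
r8 m[φ6→J] = [19, 18, 19]
r8 m[Q→φ0] = [26, 32, 27]
r8 m[Q→φ5] = [27, 34, 26]
r8 m[Q→φ6] = [39, 40, 37]
r8 m[J→φ3] = [19, 18, 19]
r8 m[J→φ6] = [16, 20, 17]
r8 m[E→φ0] = [36, 33, 35]
r8 m[E→φ1] = [39, 32, 34]
r8 m[E→φ4] = [37, 39, 37]
r8 m[E→φ5] = [35, 34, 32]
r8 m[C→φ2] = [23, 20, 21]
r8 m[C→φ4] = [10, 12, 15]
r8 m[D→φ1] = [22, 22, 21]
r8 m[D→φ2] = [35, 38, 33]
r8 m[D→φ3] = [33, 34, 32]
r9 m[φ0→Q] = [35, 39, 33]
r9 m[φ0→E] = [27, 27, 26]
r9 m[φ1→E] = [23, 26, 24]
r9 m[φ1→D] = [38, 40, 37]
r9 m[φ2→C] = [35, 36, 39]
r9 m[φ2→D] = [23, 22, 23]
r9 m[φ3→J] = [32, 37, 33]
r9 m[φ3→D] = [20, 20, 19]
r9 m[φ4→E] = [15, 11, 12]
r9 m[φ4→C] = [40, 37, 40]
r9 m[φ5→Q] = [36, 35, 35]
r9 m[φ5→E] = [28, 27, 29]
r9 m[φ6→Q] = [16, 20, 17]
r9 m[φ6→J] = [38, 37, 38]
r9 m[Q→φ0] = [26, 32, 27]
r9 m[Q→φ5] = [27, 34, 26]
r9 m[Q→φ6] = [39, 40, 37]
r9 m[J→φ3] = [19, 18, 19]
r9 m[J→φ6] = [16, 20, 17]
r9 m[E→φ0] = [36, 33, 35]
r9 m[E→φ1] = [39, 32, 34]
r9 m[E→φ4] = [37, 39, 37]
r9 m[E→φ5] = [35, 34, 32]
r9 m[C→φ2] = [23, 20, 21]
r9 m[C→φ4] = [10, 12, 15]
r9 m[D→φ1] = [22, 22, 21]
r9 m[D→φ2] = [35, 38, 33]
r9 m[D→φ3] = [33, 34, 32]

message @ round 9 = [28, 27, 29]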